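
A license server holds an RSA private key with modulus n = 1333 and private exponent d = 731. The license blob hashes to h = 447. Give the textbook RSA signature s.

Squares mod 1333: h^1≡447, h^2≡1192, h^4≡1219, h^8≡999, h^16≡917, h^32≡1099, h^64≡103, h^128≡1278, h^256≡359, h^512≡913
731 = 512 + 128 + 64 + 16 + 8 + 2 + 1, so h^731 ≡ 913·1278·103·917·999·1192·447 ≡ 840 (mod 1333)

840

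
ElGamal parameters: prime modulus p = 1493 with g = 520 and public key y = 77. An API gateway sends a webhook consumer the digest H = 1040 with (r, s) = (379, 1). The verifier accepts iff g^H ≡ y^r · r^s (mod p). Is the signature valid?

Left side g^H mod p:
520^2 = 270400 ≡ 167
520^4 ≡ 167^2 = 27889 ≡ 1015
520^8 ≡ 1015^2 = 1030225 ≡ 55
520^16 ≡ 55^2 = 3025 ≡ 39
520^32 ≡ 39^2 = 1521 ≡ 28
520^64 ≡ 28^2 = 784
520^128 ≡ 784^2 = 614656 ≡ 1033
520^256 ≡ 1033^2 = 1067089 ≡ 1087
520^512 ≡ 1087^2 = 1181569 ≡ 606
520^1024 ≡ 606^2 = 367236 ≡ 1451
1040 = 1024 + 16, so 520^1040 ≡ 1451·39 ≡ 1348 (mod 1493)
Right side y^r · r^s mod p:
77^2 = 5929 ≡ 1450
77^4 ≡ 1450^2 = 2102500 ≡ 356
77^8 ≡ 356^2 = 126736 ≡ 1324
77^16 ≡ 1324^2 = 1752976 ≡ 194
77^32 ≡ 194^2 = 37636 ≡ 311
77^64 ≡ 311^2 = 96721 ≡ 1169
77^128 ≡ 1169^2 = 1366561 ≡ 466
77^256 ≡ 466^2 = 217156 ≡ 671
379 = 256 + 64 + 32 + 16 + 8 + 2 + 1, so 77^379 ≡ 671·1169·311·194·1324·1450·77 ≡ 559 (mod 1493)
379^1 mod 1493 = 379
559·379 = 211861 ≡ 1348 (mod 1493)
1348 ≡ 1348 (mod 1493), so the signature is genuine.

valid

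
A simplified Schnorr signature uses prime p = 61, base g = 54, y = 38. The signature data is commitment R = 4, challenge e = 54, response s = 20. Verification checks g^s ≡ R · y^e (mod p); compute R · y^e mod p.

47

38^54 mod 61 = 27
R · y^e ≡ 4·27 = 108 ≡ 47 (mod 61)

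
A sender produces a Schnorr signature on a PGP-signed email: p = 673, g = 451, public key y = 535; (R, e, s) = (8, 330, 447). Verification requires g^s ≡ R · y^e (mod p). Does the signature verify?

verifies

g^s mod p:
451^447 mod 673 = 371
R · y^e mod p:
535^330 mod 673 = 467
8·467 = 3736 ≡ 371 (mod 673)
371 ≡ 371 (mod 673); signature holds.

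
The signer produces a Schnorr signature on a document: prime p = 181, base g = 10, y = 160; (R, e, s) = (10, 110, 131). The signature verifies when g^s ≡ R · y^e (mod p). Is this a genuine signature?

g^s mod p:
Squares mod 181: 10^1≡10, 10^2≡100, 10^4≡45, 10^8≡34, 10^16≡70, 10^32≡13, 10^64≡169, 10^128≡144
131 = 128 + 2 + 1, so 10^131 ≡ 144·100·10 ≡ 105 (mod 181)
R · y^e mod p:
Squares mod 181: 160^1≡160, 160^2≡79, 160^4≡87, 160^8≡148, 160^16≡3, 160^32≡9, 160^64≡81
110 = 64 + 32 + 8 + 4 + 2, so 160^110 ≡ 81·9·148·87·79 ≡ 101 (mod 181)
10·101 = 1010 ≡ 105 (mod 181)
105 ≡ 105 (mod 181); signature holds.

genuine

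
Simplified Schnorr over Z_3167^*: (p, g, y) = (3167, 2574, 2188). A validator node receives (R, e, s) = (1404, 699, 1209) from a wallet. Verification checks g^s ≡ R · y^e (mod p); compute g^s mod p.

637

Squares mod 3167: 2574^1≡2574, 2574^2≡112, 2574^4≡3043, 2574^8≡2708, 2574^16≡1659, 2574^32≡158, 2574^64≡2795, 2574^128≡2203, 2574^256≡1365, 2574^512≡1029, 2574^1024≡1063
1209 = 1024 + 128 + 32 + 16 + 8 + 1, so 2574^1209 ≡ 1063·2203·158·1659·2708·2574 ≡ 637 (mod 3167)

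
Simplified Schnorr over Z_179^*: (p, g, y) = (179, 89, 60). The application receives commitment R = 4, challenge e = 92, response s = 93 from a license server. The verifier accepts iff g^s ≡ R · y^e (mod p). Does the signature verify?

does not verify

g^s mod p:
89^2 = 7921 ≡ 45
89^4 ≡ 45^2 = 2025 ≡ 56
89^8 ≡ 56^2 = 3136 ≡ 93
89^16 ≡ 93^2 = 8649 ≡ 57
89^32 ≡ 57^2 = 3249 ≡ 27
89^64 ≡ 27^2 = 729 ≡ 13
93 = 64 + 16 + 8 + 4 + 1, so 89^93 ≡ 13·57·93·56·89 ≡ 56 (mod 179)
R · y^e mod p:
60^2 = 3600 ≡ 20
60^4 ≡ 20^2 = 400 ≡ 42
60^8 ≡ 42^2 = 1764 ≡ 153
60^16 ≡ 153^2 = 23409 ≡ 139
60^32 ≡ 139^2 = 19321 ≡ 168
60^64 ≡ 168^2 = 28224 ≡ 121
92 = 64 + 16 + 8 + 4, so 60^92 ≡ 121·139·153·42 ≡ 126 (mod 179)
4·126 = 504 ≡ 146 (mod 179)
56 ≠ 146; the check fails.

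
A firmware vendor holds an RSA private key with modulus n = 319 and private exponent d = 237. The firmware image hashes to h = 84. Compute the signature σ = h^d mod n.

h^2 ≡ 84^2 = 7056 ≡ 38
h^4 ≡ 38^2 = 1444 ≡ 168
h^8 ≡ 168^2 = 28224 ≡ 152
h^16 ≡ 152^2 = 23104 ≡ 136
h^32 ≡ 136^2 = 18496 ≡ 313
h^64 ≡ 313^2 = 97969 ≡ 36
h^128 ≡ 36^2 = 1296 ≡ 20
237 = 128 + 64 + 32 + 8 + 4 + 1, so h^237 ≡ 20·36·313·152·168·84 ≡ 39 (mod 319)

39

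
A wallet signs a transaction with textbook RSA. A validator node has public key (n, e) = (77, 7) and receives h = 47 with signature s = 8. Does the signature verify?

Squares mod 77: s^1≡8, s^2≡64, s^4≡15
7 = 4 + 2 + 1, so s^7 ≡ 15·64·8 ≡ 57 (mod 77)
s^7 mod 77 = 57, but h = 47.

does not verify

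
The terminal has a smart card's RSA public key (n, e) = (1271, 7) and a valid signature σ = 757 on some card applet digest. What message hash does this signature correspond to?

Squares mod 1271: σ^1≡757, σ^2≡1099, σ^4≡351
7 = 4 + 2 + 1, so σ^7 ≡ 351·1099·757 ≡ 1014 (mod 1271)

1014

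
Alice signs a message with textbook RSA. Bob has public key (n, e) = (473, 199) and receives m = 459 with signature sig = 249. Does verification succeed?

passes

sig^199 mod 473 = 459
Since 459 equals the digest 459, verification succeeds.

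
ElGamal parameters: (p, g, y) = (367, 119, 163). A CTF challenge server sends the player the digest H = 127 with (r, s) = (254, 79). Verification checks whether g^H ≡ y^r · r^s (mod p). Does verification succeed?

Left side g^H mod p:
Squares mod 367: 119^1≡119, 119^2≡215, 119^4≡350, 119^8≡289, 119^16≡212, 119^32≡170, 119^64≡274
127 = 64 + 32 + 16 + 8 + 4 + 2 + 1, so 119^127 ≡ 274·170·212·289·350·215·119 ≡ 11 (mod 367)
Right side y^r · r^s mod p:
Squares mod 367: 163^1≡163, 163^2≡145, 163^4≡106, 163^8≡226, 163^16≡63, 163^32≡299, 163^64≡220, 163^128≡323
254 = 128 + 64 + 32 + 16 + 8 + 4 + 2, so 163^254 ≡ 323·220·299·63·226·106·145 ≡ 107 (mod 367)
Squares mod 367: 254^1≡254, 254^2≡291, 254^4≡271, 254^8≡41, 254^16≡213, 254^32≡228, 254^64≡237
79 = 64 + 8 + 4 + 2 + 1, so 254^79 ≡ 237·41·271·291·254 ≡ 310 (mod 367)
107·310 = 33170 ≡ 140 (mod 367)
11 ≠ 140, so verification fails.

fails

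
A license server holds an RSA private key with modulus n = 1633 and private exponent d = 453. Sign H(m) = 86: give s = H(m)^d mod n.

148

(H(m))^453 mod 1633 = 148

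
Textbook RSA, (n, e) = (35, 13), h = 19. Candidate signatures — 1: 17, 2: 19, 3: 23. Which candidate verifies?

Candidate 1: Squares mod 35: 17^1≡17, 17^2≡9, 17^4≡11, 17^8≡16; 13 = 8 + 4 + 1, so 17^13 ≡ 16·11·17 ≡ 17 (mod 35)
Candidate 2: Squares mod 35: 19^1≡19, 19^2≡11, 19^4≡16, 19^8≡11; 13 = 8 + 4 + 1, so 19^13 ≡ 11·16·19 ≡ 19 (mod 35)
  → matches h = 19
Candidate 3: Squares mod 35: 23^1≡23, 23^2≡4, 23^4≡16, 23^8≡11; 13 = 8 + 4 + 1, so 23^13 ≡ 11·16·23 ≡ 23 (mod 35)

2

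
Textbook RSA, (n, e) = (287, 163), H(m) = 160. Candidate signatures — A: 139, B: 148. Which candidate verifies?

A

Candidate A: 139^2 = 19321 ≡ 92; 139^4 ≡ 92^2 = 8464 ≡ 141; 139^8 ≡ 141^2 = 19881 ≡ 78; 139^16 ≡ 78^2 = 6084 ≡ 57; 139^32 ≡ 57^2 = 3249 ≡ 92; 139^64 ≡ 92^2 = 8464 ≡ 141; 139^128 ≡ 141^2 = 19881 ≡ 78; 163 = 128 + 32 + 2 + 1, so 139^163 ≡ 78·92·92·139 ≡ 160 (mod 287)
  → matches H(m) = 160
Candidate B: 148^2 = 21904 ≡ 92; 148^4 ≡ 92^2 = 8464 ≡ 141; 148^8 ≡ 141^2 = 19881 ≡ 78; 148^16 ≡ 78^2 = 6084 ≡ 57; 148^32 ≡ 57^2 = 3249 ≡ 92; 148^64 ≡ 92^2 = 8464 ≡ 141; 148^128 ≡ 141^2 = 19881 ≡ 78; 163 = 128 + 32 + 2 + 1, so 148^163 ≡ 78·92·92·148 ≡ 127 (mod 287)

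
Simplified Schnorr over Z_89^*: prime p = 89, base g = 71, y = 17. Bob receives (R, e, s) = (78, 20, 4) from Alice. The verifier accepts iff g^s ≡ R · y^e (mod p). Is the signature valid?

g^s mod p:
71^2 = 5041 ≡ 57
71^4 ≡ 57^2 = 3249 ≡ 45
R · y^e mod p:
17^2 = 289 ≡ 22
17^4 ≡ 22^2 = 484 ≡ 39
17^8 ≡ 39^2 = 1521 ≡ 8
17^16 ≡ 8^2 = 64
20 = 16 + 4, so 17^20 ≡ 64·39 ≡ 4 (mod 89)
78·4 = 312 ≡ 45 (mod 89)
45 ≡ 45 (mod 89); signature holds.

valid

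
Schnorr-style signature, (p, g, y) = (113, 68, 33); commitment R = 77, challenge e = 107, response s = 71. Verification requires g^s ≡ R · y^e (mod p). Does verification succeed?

g^s mod p:
68^2 = 4624 ≡ 104
68^4 ≡ 104^2 = 10816 ≡ 81
68^8 ≡ 81^2 = 6561 ≡ 7
68^16 ≡ 7^2 = 49
68^32 ≡ 49^2 = 2401 ≡ 28
68^64 ≡ 28^2 = 784 ≡ 106
71 = 64 + 4 + 2 + 1, so 68^71 ≡ 106·81·104·68 ≡ 94 (mod 113)
R · y^e mod p:
33^2 = 1089 ≡ 72
33^4 ≡ 72^2 = 5184 ≡ 99
33^8 ≡ 99^2 = 9801 ≡ 83
33^16 ≡ 83^2 = 6889 ≡ 109
33^32 ≡ 109^2 = 11881 ≡ 16
33^64 ≡ 16^2 = 256 ≡ 30
107 = 64 + 32 + 8 + 2 + 1, so 33^107 ≡ 30·16·83·72·33 ≡ 79 (mod 113)
77·79 = 6083 ≡ 94 (mod 113)
94 ≡ 94 (mod 113); signature holds.

passes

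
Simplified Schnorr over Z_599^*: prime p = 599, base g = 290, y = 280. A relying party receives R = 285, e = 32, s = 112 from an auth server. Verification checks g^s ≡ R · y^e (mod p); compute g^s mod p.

95

Squares mod 599: 290^1≡290, 290^2≡240, 290^4≡96, 290^8≡231, 290^16≡50, 290^32≡104, 290^64≡34
112 = 64 + 32 + 16, so 290^112 ≡ 34·104·50 ≡ 95 (mod 599)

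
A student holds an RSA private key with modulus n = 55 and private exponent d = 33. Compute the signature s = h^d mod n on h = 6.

51

Squares mod 55: h^1≡6, h^2≡36, h^4≡31, h^8≡26, h^16≡16, h^32≡36
33 = 32 + 1, so h^33 ≡ 36·6 ≡ 51 (mod 55)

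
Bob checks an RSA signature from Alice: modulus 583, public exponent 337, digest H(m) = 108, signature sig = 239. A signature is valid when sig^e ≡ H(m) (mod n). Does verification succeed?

fails

sig^2 ≡ 239^2 = 57121 ≡ 570
sig^4 ≡ 570^2 = 324900 ≡ 169
sig^8 ≡ 169^2 = 28561 ≡ 577
sig^16 ≡ 577^2 = 332929 ≡ 36
sig^32 ≡ 36^2 = 1296 ≡ 130
sig^64 ≡ 130^2 = 16900 ≡ 576
sig^128 ≡ 576^2 = 331776 ≡ 49
sig^256 ≡ 49^2 = 2401 ≡ 69
337 = 256 + 64 + 16 + 1, so sig^337 ≡ 69·576·36·239 ≡ 475 (mod 583)
475 ≠ 108, so verification fails.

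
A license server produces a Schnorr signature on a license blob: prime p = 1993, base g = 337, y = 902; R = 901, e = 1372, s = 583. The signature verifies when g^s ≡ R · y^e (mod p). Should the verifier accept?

accept

g^s mod p:
Squares mod 1993: 337^1≡337, 337^2≡1961, 337^4≡1024, 337^8≡258, 337^16≡795, 337^32≡244, 337^64≡1739, 337^128≡740, 337^256≡1518, 337^512≡416
583 = 512 + 64 + 4 + 2 + 1, so 337^583 ≡ 416·1739·1024·1961·337 ≡ 56 (mod 1993)
R · y^e mod p:
Squares mod 1993: 902^1≡902, 902^2≡460, 902^4≡342, 902^8≡1370, 902^16≡1487, 902^32≡932, 902^64≡1669, 902^128≡1340, 902^256≡1900, 902^512≡677, 902^1024≡1932
1372 = 1024 + 256 + 64 + 16 + 8 + 4, so 902^1372 ≡ 1932·1900·1669·1487·1370·342 ≡ 1022 (mod 1993)
901·1022 = 920822 ≡ 56 (mod 1993)
56 ≡ 56 (mod 1993); signature holds.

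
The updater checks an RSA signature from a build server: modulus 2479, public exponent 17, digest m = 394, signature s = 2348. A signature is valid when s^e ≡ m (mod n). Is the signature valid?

invalid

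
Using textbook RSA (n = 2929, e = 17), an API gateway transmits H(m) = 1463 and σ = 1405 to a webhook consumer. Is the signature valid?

σ^2 ≡ 1405^2 = 1974025 ≡ 2808
σ^4 ≡ 2808^2 = 7884864 ≡ 2925
σ^8 ≡ 2925^2 = 8555625 ≡ 16
σ^16 ≡ 16^2 = 256
17 = 16 + 1, so σ^17 ≡ 256·1405 ≡ 2342 (mod 2929)
The recovered value 2342 does not match the digest 1463.

invalid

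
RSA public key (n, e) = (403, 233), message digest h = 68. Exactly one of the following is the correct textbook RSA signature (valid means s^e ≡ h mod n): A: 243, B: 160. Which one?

Candidate A: Squares mod 403: 243^1≡243, 243^2≡211, 243^4≡191, 243^8≡211, 243^16≡191, 243^32≡211, 243^64≡191, 243^128≡211; 233 = 128 + 64 + 32 + 8 + 1, so 243^233 ≡ 211·191·211·211·243 ≡ 68 (mod 403)
  → matches h = 68
Candidate B: Squares mod 403: 160^1≡160, 160^2≡211, 160^4≡191, 160^8≡211, 160^16≡191, 160^32≡211, 160^64≡191, 160^128≡211; 233 = 128 + 64 + 32 + 8 + 1, so 160^233 ≡ 211·191·211·211·160 ≡ 335 (mod 403)

A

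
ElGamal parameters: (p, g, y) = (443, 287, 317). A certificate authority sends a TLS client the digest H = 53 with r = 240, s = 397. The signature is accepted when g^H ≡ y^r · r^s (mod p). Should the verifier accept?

accept

Left side g^H mod p:
287^2 = 82369 ≡ 414
287^4 ≡ 414^2 = 171396 ≡ 398
287^8 ≡ 398^2 = 158404 ≡ 253
287^16 ≡ 253^2 = 64009 ≡ 217
287^32 ≡ 217^2 = 47089 ≡ 131
53 = 32 + 16 + 4 + 1, so 287^53 ≡ 131·217·398·287 ≡ 216 (mod 443)
Right side y^r · r^s mod p:
317^2 = 100489 ≡ 371
317^4 ≡ 371^2 = 137641 ≡ 311
317^8 ≡ 311^2 = 96721 ≡ 147
317^16 ≡ 147^2 = 21609 ≡ 345
317^32 ≡ 345^2 = 119025 ≡ 301
317^64 ≡ 301^2 = 90601 ≡ 229
317^128 ≡ 229^2 = 52441 ≡ 167
240 = 128 + 64 + 32 + 16, so 317^240 ≡ 167·229·301·345 ≡ 398 (mod 443)
240^2 = 57600 ≡ 10
240^4 ≡ 10^2 = 100
240^8 ≡ 100^2 = 10000 ≡ 254
240^16 ≡ 254^2 = 64516 ≡ 281
240^32 ≡ 281^2 = 78961 ≡ 107
240^64 ≡ 107^2 = 11449 ≡ 374
240^128 ≡ 374^2 = 139876 ≡ 331
240^256 ≡ 331^2 = 109561 ≡ 140
397 = 256 + 128 + 8 + 4 + 1, so 240^397 ≡ 140·331·254·100·240 ≡ 261 (mod 443)
398·261 = 103878 ≡ 216 (mod 443)
216 ≡ 216 (mod 443), so the signature is genuine.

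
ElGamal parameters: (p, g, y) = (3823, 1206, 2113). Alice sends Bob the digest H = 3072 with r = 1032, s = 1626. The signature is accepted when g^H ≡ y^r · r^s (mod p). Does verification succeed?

passes

Left side g^H mod p:
1206^2 = 1454436 ≡ 1696
1206^4 ≡ 1696^2 = 2876416 ≡ 1520
1206^8 ≡ 1520^2 = 2310400 ≡ 1308
1206^16 ≡ 1308^2 = 1710864 ≡ 1983
1206^32 ≡ 1983^2 = 3932289 ≡ 2245
1206^64 ≡ 2245^2 = 5040025 ≡ 1311
1206^128 ≡ 1311^2 = 1718721 ≡ 2194
1206^256 ≡ 2194^2 = 4813636 ≡ 479
1206^512 ≡ 479^2 = 229441 ≡ 61
1206^1024 ≡ 61^2 = 3721
1206^2048 ≡ 3721^2 = 13845841 ≡ 2758
3072 = 2048 + 1024, so 1206^3072 ≡ 2758·3721 ≡ 1586 (mod 3823)
Right side y^r · r^s mod p:
2113^2 = 4464769 ≡ 3328
2113^4 ≡ 3328^2 = 11075584 ≡ 353
2113^8 ≡ 353^2 = 124609 ≡ 2273
2113^16 ≡ 2273^2 = 5166529 ≡ 1656
2113^32 ≡ 1656^2 = 2742336 ≡ 1245
2113^64 ≡ 1245^2 = 1550025 ≡ 1710
2113^128 ≡ 1710^2 = 2924100 ≡ 3328
2113^256 ≡ 3328^2 = 11075584 ≡ 353
2113^512 ≡ 353^2 = 124609 ≡ 2273
2113^1024 ≡ 2273^2 = 5166529 ≡ 1656
1032 = 1024 + 8, so 2113^1032 ≡ 1656·2273 ≡ 2256 (mod 3823)
1032^2 = 1065024 ≡ 2230
1032^4 ≡ 2230^2 = 4972900 ≡ 3000
1032^8 ≡ 3000^2 = 9000000 ≡ 658
1032^16 ≡ 658^2 = 432964 ≡ 965
1032^32 ≡ 965^2 = 931225 ≡ 2236
1032^64 ≡ 2236^2 = 4999696 ≡ 3035
1032^128 ≡ 3035^2 = 9211225 ≡ 1618
1032^256 ≡ 1618^2 = 2617924 ≡ 2992
1032^512 ≡ 2992^2 = 8952064 ≡ 2421
1032^1024 ≡ 2421^2 = 5861241 ≡ 582
1626 = 1024 + 512 + 64 + 16 + 8 + 2, so 1032^1626 ≡ 582·2421·3035·965·658·2230 ≡ 221 (mod 3823)
2256·221 = 498576 ≡ 1586 (mod 3823)
1586 ≡ 1586 (mod 3823), so the signature is genuine.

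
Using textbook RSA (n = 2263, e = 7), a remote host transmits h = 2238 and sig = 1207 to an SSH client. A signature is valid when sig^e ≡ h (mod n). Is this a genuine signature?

Squares mod 2263: sig^1≡1207, sig^2≡1740, sig^4≡1969
7 = 4 + 2 + 1, so sig^7 ≡ 1969·1740·1207 ≡ 2104 (mod 2263)
The recovered value 2104 does not match the digest 2238.

forged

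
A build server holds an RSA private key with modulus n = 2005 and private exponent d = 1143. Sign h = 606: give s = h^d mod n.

Squares mod 2005: h^1≡606, h^2≡321, h^4≡786, h^8≡256, h^16≡1376, h^32≡656, h^64≡1266, h^128≡761, h^256≡1681, h^512≡716, h^1024≡1381
1143 = 1024 + 64 + 32 + 16 + 4 + 2 + 1, so h^1143 ≡ 1381·1266·656·1376·786·321·606 ≡ 206 (mod 2005)

206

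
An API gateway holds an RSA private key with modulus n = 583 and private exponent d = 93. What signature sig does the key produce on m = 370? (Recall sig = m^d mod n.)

m^2 ≡ 370^2 = 136900 ≡ 478
m^4 ≡ 478^2 = 228484 ≡ 531
m^8 ≡ 531^2 = 281961 ≡ 372
m^16 ≡ 372^2 = 138384 ≡ 213
m^32 ≡ 213^2 = 45369 ≡ 478
m^64 ≡ 478^2 = 228484 ≡ 531
93 = 64 + 16 + 8 + 4 + 1, so m^93 ≡ 531·213·372·531·370 ≡ 211 (mod 583)

211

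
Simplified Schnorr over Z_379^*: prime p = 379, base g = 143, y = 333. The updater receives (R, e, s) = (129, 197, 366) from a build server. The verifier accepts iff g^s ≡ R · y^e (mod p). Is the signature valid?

g^s mod p:
143^2 = 20449 ≡ 362
143^4 ≡ 362^2 = 131044 ≡ 289
143^8 ≡ 289^2 = 83521 ≡ 141
143^16 ≡ 141^2 = 19881 ≡ 173
143^32 ≡ 173^2 = 29929 ≡ 367
143^64 ≡ 367^2 = 134689 ≡ 144
143^128 ≡ 144^2 = 20736 ≡ 270
143^256 ≡ 270^2 = 72900 ≡ 132
366 = 256 + 64 + 32 + 8 + 4 + 2, so 143^366 ≡ 132·144·367·141·289·362 ≡ 350 (mod 379)
R · y^e mod p:
333^2 = 110889 ≡ 221
333^4 ≡ 221^2 = 48841 ≡ 329
333^8 ≡ 329^2 = 108241 ≡ 226
333^16 ≡ 226^2 = 51076 ≡ 290
333^32 ≡ 290^2 = 84100 ≡ 341
333^64 ≡ 341^2 = 116281 ≡ 307
333^128 ≡ 307^2 = 94249 ≡ 257
197 = 128 + 64 + 4 + 1, so 333^197 ≡ 257·307·329·333 ≡ 226 (mod 379)
129·226 = 29154 ≡ 350 (mod 379)
350 ≡ 350 (mod 379); signature holds.

valid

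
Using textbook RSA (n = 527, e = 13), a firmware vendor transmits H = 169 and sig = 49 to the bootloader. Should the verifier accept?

sig^2 ≡ 49^2 = 2401 ≡ 293
sig^4 ≡ 293^2 = 85849 ≡ 475
sig^8 ≡ 475^2 = 225625 ≡ 69
13 = 8 + 4 + 1, so sig^13 ≡ 69·475·49 ≡ 206 (mod 527)
sig^13 mod 527 = 206, but H = 169.

reject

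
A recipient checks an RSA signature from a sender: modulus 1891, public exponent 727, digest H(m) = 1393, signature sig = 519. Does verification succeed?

sig^2 ≡ 519^2 = 269361 ≡ 839
sig^4 ≡ 839^2 = 703921 ≡ 469
sig^8 ≡ 469^2 = 219961 ≡ 605
sig^16 ≡ 605^2 = 366025 ≡ 1062
sig^32 ≡ 1062^2 = 1127844 ≡ 808
sig^64 ≡ 808^2 = 652864 ≡ 469
sig^128 ≡ 469^2 = 219961 ≡ 605
sig^256 ≡ 605^2 = 366025 ≡ 1062
sig^512 ≡ 1062^2 = 1127844 ≡ 808
727 = 512 + 128 + 64 + 16 + 4 + 2 + 1, so sig^727 ≡ 808·605·469·1062·469·839·519 ≡ 1393 (mod 1891)
Since 1393 equals the digest 1393, verification succeeds.

passes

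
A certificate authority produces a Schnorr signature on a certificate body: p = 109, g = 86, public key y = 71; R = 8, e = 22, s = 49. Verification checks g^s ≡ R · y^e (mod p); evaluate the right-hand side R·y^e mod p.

55

71^2 = 5041 ≡ 27
71^4 ≡ 27^2 = 729 ≡ 75
71^8 ≡ 75^2 = 5625 ≡ 66
71^16 ≡ 66^2 = 4356 ≡ 105
22 = 16 + 4 + 2, so 71^22 ≡ 105·75·27 ≡ 75 (mod 109)
R · y^e ≡ 8·75 = 600 ≡ 55 (mod 109)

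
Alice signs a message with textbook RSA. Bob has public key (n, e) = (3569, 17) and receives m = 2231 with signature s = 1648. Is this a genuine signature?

s^2 ≡ 1648^2 = 2715904 ≡ 3464
s^4 ≡ 3464^2 = 11999296 ≡ 318
s^8 ≡ 318^2 = 101124 ≡ 1192
s^16 ≡ 1192^2 = 1420864 ≡ 402
17 = 16 + 1, so s^17 ≡ 402·1648 ≡ 2231 (mod 3569)
s^17 mod 3569 = 2231 matches m.

genuine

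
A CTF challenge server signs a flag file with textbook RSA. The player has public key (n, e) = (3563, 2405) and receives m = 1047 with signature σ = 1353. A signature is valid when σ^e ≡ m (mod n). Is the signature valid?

σ^2 ≡ 1353^2 = 1830609 ≡ 2790
σ^4 ≡ 2790^2 = 7784100 ≡ 2508
σ^8 ≡ 2508^2 = 6290064 ≡ 1369
σ^16 ≡ 1369^2 = 1874161 ≡ 23
σ^32 ≡ 23^2 = 529
σ^64 ≡ 529^2 = 279841 ≡ 1927
σ^128 ≡ 1927^2 = 3713329 ≡ 683
σ^256 ≡ 683^2 = 466489 ≡ 3299
σ^512 ≡ 3299^2 = 10883401 ≡ 1999
σ^1024 ≡ 1999^2 = 3996001 ≡ 1878
σ^2048 ≡ 1878^2 = 3526884 ≡ 3077
2405 = 2048 + 256 + 64 + 32 + 4 + 1, so σ^2405 ≡ 3077·3299·1927·529·2508·1353 ≡ 1047 (mod 3563)
1047 = m, so the signature checks out.

valid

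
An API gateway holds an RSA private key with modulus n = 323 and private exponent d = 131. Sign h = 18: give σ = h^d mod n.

18

Squares mod 323: h^1≡18, h^2≡1, h^4≡1, h^8≡1, h^16≡1, h^32≡1, h^64≡1, h^128≡1
131 = 128 + 2 + 1, so h^131 ≡ 1·1·18 ≡ 18 (mod 323)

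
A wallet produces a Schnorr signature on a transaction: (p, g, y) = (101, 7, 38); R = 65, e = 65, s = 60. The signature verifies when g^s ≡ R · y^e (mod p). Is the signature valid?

g^s mod p:
7^60 mod 101 = 36
R · y^e mod p:
38^65 mod 101 = 32
65·32 = 2080 ≡ 60 (mod 101)
36 ≠ 60; the check fails.

invalid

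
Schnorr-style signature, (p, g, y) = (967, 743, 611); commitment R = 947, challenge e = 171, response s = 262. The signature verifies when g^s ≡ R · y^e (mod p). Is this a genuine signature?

g^s mod p:
743^2 = 552049 ≡ 859
743^4 ≡ 859^2 = 737881 ≡ 60
743^8 ≡ 60^2 = 3600 ≡ 699
743^16 ≡ 699^2 = 488601 ≡ 266
743^32 ≡ 266^2 = 70756 ≡ 165
743^64 ≡ 165^2 = 27225 ≡ 149
743^128 ≡ 149^2 = 22201 ≡ 927
743^256 ≡ 927^2 = 859329 ≡ 633
262 = 256 + 4 + 2, so 743^262 ≡ 633·60·859 ≡ 174 (mod 967)
R · y^e mod p:
611^2 = 373321 ≡ 59
611^4 ≡ 59^2 = 3481 ≡ 580
611^8 ≡ 580^2 = 336400 ≡ 851
611^16 ≡ 851^2 = 724201 ≡ 885
611^32 ≡ 885^2 = 783225 ≡ 922
611^64 ≡ 922^2 = 850084 ≡ 91
611^128 ≡ 91^2 = 8281 ≡ 545
171 = 128 + 32 + 8 + 2 + 1, so 611^171 ≡ 545·922·851·59·611 ≡ 88 (mod 967)
947·88 = 83336 ≡ 174 (mod 967)
174 ≡ 174 (mod 967); signature holds.

genuine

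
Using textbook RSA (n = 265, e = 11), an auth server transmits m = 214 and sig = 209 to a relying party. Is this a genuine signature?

sig^2 ≡ 209^2 = 43681 ≡ 221
sig^4 ≡ 221^2 = 48841 ≡ 81
sig^8 ≡ 81^2 = 6561 ≡ 201
11 = 8 + 2 + 1, so sig^11 ≡ 201·221·209 ≡ 244 (mod 265)
244 ≠ 214, so verification fails.

forged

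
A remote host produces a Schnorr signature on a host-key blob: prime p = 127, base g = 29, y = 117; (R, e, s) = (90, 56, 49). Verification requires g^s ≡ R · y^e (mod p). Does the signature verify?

verifies

g^s mod p:
29^2 = 841 ≡ 79
29^4 ≡ 79^2 = 6241 ≡ 18
29^8 ≡ 18^2 = 324 ≡ 70
29^16 ≡ 70^2 = 4900 ≡ 74
29^32 ≡ 74^2 = 5476 ≡ 15
49 = 32 + 16 + 1, so 29^49 ≡ 15·74·29 ≡ 59 (mod 127)
R · y^e mod p:
117^2 = 13689 ≡ 100
117^4 ≡ 100^2 = 10000 ≡ 94
117^8 ≡ 94^2 = 8836 ≡ 73
117^16 ≡ 73^2 = 5329 ≡ 122
117^32 ≡ 122^2 = 14884 ≡ 25
56 = 32 + 16 + 8, so 117^56 ≡ 25·122·73 ≡ 19 (mod 127)
90·19 = 1710 ≡ 59 (mod 127)
59 ≡ 59 (mod 127); signature holds.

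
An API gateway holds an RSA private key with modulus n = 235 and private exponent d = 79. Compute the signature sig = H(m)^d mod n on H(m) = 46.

Squares mod 235: (H(m))^1≡46, (H(m))^2≡1, (H(m))^4≡1, (H(m))^8≡1, (H(m))^16≡1, (H(m))^32≡1, (H(m))^64≡1
79 = 64 + 8 + 4 + 2 + 1, so (H(m))^79 ≡ 1·1·1·1·46 ≡ 46 (mod 235)

46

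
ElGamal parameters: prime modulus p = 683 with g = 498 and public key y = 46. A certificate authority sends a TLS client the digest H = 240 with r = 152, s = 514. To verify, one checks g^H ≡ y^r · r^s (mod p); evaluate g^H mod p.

498^240 mod 683 = 119

119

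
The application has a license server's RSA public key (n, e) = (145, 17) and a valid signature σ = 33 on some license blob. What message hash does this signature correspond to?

σ^17 mod 145 = 93

93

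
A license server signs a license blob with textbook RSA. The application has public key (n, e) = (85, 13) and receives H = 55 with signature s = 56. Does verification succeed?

fails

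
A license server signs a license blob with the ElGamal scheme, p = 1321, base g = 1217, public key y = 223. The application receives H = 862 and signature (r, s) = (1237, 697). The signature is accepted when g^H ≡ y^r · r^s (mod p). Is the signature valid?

valid

Left side g^H mod p:
1217^862 mod 1321 = 620
Right side y^r · r^s mod p:
223^1237 mod 1321 = 1041
1237^697 mod 1321 = 847
1041·847 = 881727 ≡ 620 (mod 1321)
620 ≡ 620 (mod 1321), so the signature is genuine.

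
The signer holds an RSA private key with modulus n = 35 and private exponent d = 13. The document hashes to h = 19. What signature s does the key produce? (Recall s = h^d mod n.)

h^2 ≡ 19^2 = 361 ≡ 11
h^4 ≡ 11^2 = 121 ≡ 16
h^8 ≡ 16^2 = 256 ≡ 11
13 = 8 + 4 + 1, so h^13 ≡ 11·16·19 ≡ 19 (mod 35)

19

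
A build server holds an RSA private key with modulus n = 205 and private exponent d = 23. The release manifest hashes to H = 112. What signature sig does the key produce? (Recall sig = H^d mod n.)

183

Squares mod 205: H^1≡112, H^2≡39, H^4≡86, H^8≡16, H^16≡51
23 = 16 + 4 + 2 + 1, so H^23 ≡ 51·86·39·112 ≡ 183 (mod 205)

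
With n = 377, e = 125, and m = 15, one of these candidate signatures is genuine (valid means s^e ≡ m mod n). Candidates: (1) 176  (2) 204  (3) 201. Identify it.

3

Candidate 1: Squares mod 377: 176^1≡176, 176^2≡62, 176^4≡74, 176^8≡198, 176^16≡373, 176^32≡16, 176^64≡256; 125 = 64 + 32 + 16 + 8 + 4 + 1, so 176^125 ≡ 256·16·373·198·74·176 ≡ 362 (mod 377)
Candidate 2: Squares mod 377: 204^1≡204, 204^2≡146, 204^4≡204, 204^8≡146, 204^16≡204, 204^32≡146, 204^64≡204; 125 = 64 + 32 + 16 + 8 + 4 + 1, so 204^125 ≡ 204·146·204·146·204·204 ≡ 146 (mod 377)
Candidate 3: Squares mod 377: 201^1≡201, 201^2≡62, 201^4≡74, 201^8≡198, 201^16≡373, 201^32≡16, 201^64≡256; 125 = 64 + 32 + 16 + 8 + 4 + 1, so 201^125 ≡ 256·16·373·198·74·201 ≡ 15 (mod 377)
  → matches m = 15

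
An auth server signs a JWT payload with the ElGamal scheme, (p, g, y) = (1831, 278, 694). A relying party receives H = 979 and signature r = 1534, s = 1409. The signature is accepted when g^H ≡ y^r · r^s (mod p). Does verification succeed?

Left side g^H mod p:
278^2 = 77284 ≡ 382
278^4 ≡ 382^2 = 145924 ≡ 1275
278^8 ≡ 1275^2 = 1625625 ≡ 1528
278^16 ≡ 1528^2 = 2334784 ≡ 259
278^32 ≡ 259^2 = 67081 ≡ 1165
278^64 ≡ 1165^2 = 1357225 ≡ 454
278^128 ≡ 454^2 = 206116 ≡ 1044
278^256 ≡ 1044^2 = 1089936 ≡ 491
278^512 ≡ 491^2 = 241081 ≡ 1220
979 = 512 + 256 + 128 + 64 + 16 + 2 + 1, so 278^979 ≡ 1220·491·1044·454·259·382·278 ≡ 1377 (mod 1831)
Right side y^r · r^s mod p:
694^2 = 481636 ≡ 83
694^4 ≡ 83^2 = 6889 ≡ 1396
694^8 ≡ 1396^2 = 1948816 ≡ 632
694^16 ≡ 632^2 = 399424 ≡ 266
694^32 ≡ 266^2 = 70756 ≡ 1178
694^64 ≡ 1178^2 = 1387684 ≡ 1617
694^128 ≡ 1617^2 = 2614689 ≡ 21
694^256 ≡ 21^2 = 441
694^512 ≡ 441^2 = 194481 ≡ 395
694^1024 ≡ 395^2 = 156025 ≡ 390
1534 = 1024 + 256 + 128 + 64 + 32 + 16 + 8 + 4 + 2, so 694^1534 ≡ 390·441·21·1617·1178·266·632·1396·83 ≡ 1481 (mod 1831)
1534^2 = 2353156 ≡ 321
1534^4 ≡ 321^2 = 103041 ≡ 505
1534^8 ≡ 505^2 = 255025 ≡ 516
1534^16 ≡ 516^2 = 266256 ≡ 761
1534^32 ≡ 761^2 = 579121 ≡ 525
1534^64 ≡ 525^2 = 275625 ≡ 975
1534^128 ≡ 975^2 = 950625 ≡ 336
1534^256 ≡ 336^2 = 112896 ≡ 1205
1534^512 ≡ 1205^2 = 1452025 ≡ 42
1534^1024 ≡ 42^2 = 1764
1409 = 1024 + 256 + 128 + 1, so 1534^1409 ≡ 1764·1205·336·1534 ≡ 1343 (mod 1831)
1481·1343 = 1988983 ≡ 517 (mod 1831)
1377 ≠ 517, so verification fails.

fails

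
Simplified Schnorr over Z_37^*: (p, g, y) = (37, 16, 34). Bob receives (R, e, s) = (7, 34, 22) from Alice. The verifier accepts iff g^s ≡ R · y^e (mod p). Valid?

yes

g^s mod p:
16^2 = 256 ≡ 34
16^4 ≡ 34^2 = 1156 ≡ 9
16^8 ≡ 9^2 = 81 ≡ 7
16^16 ≡ 7^2 = 49 ≡ 12
22 = 16 + 4 + 2, so 16^22 ≡ 12·9·34 ≡ 9 (mod 37)
R · y^e mod p:
34^2 = 1156 ≡ 9
34^4 ≡ 9^2 = 81 ≡ 7
34^8 ≡ 7^2 = 49 ≡ 12
34^16 ≡ 12^2 = 144 ≡ 33
34^32 ≡ 33^2 = 1089 ≡ 16
34 = 32 + 2, so 34^34 ≡ 16·9 ≡ 33 (mod 37)
7·33 = 231 ≡ 9 (mod 37)
9 ≡ 9 (mod 37); signature holds.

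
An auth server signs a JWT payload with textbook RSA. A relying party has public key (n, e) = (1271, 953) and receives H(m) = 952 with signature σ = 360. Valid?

σ^2 ≡ 360^2 = 129600 ≡ 1229
σ^4 ≡ 1229^2 = 1510441 ≡ 493
σ^8 ≡ 493^2 = 243049 ≡ 288
σ^16 ≡ 288^2 = 82944 ≡ 329
σ^32 ≡ 329^2 = 108241 ≡ 206
σ^64 ≡ 206^2 = 42436 ≡ 493
σ^128 ≡ 493^2 = 243049 ≡ 288
σ^256 ≡ 288^2 = 82944 ≡ 329
σ^512 ≡ 329^2 = 108241 ≡ 206
953 = 512 + 256 + 128 + 32 + 16 + 8 + 1, so σ^953 ≡ 206·329·288·206·329·288·360 ≡ 319 (mod 1271)
The recovered value 319 does not match the digest 952.

no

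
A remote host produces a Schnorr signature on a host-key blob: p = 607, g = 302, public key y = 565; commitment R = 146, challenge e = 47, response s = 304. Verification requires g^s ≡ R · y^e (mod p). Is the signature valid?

g^s mod p:
302^2 = 91204 ≡ 154
302^4 ≡ 154^2 = 23716 ≡ 43
302^8 ≡ 43^2 = 1849 ≡ 28
302^16 ≡ 28^2 = 784 ≡ 177
302^32 ≡ 177^2 = 31329 ≡ 372
302^64 ≡ 372^2 = 138384 ≡ 595
302^128 ≡ 595^2 = 354025 ≡ 144
302^256 ≡ 144^2 = 20736 ≡ 98
304 = 256 + 32 + 16, so 302^304 ≡ 98·372·177 ≡ 302 (mod 607)
R · y^e mod p:
565^2 = 319225 ≡ 550
565^4 ≡ 550^2 = 302500 ≡ 214
565^8 ≡ 214^2 = 45796 ≡ 271
565^16 ≡ 271^2 = 73441 ≡ 601
565^32 ≡ 601^2 = 361201 ≡ 36
47 = 32 + 8 + 4 + 2 + 1, so 565^47 ≡ 36·271·214·550·565 ≡ 352 (mod 607)
146·352 = 51392 ≡ 404 (mod 607)
302 ≠ 404; the check fails.

invalid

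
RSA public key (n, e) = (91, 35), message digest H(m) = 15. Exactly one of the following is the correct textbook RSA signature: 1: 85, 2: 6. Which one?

Candidate 1: 85^2 = 7225 ≡ 36; 85^4 ≡ 36^2 = 1296 ≡ 22; 85^8 ≡ 22^2 = 484 ≡ 29; 85^16 ≡ 29^2 = 841 ≡ 22; 85^32 ≡ 22^2 = 484 ≡ 29; 35 = 32 + 2 + 1, so 85^35 ≡ 29·36·85 ≡ 15 (mod 91)
  → matches H(m) = 15
Candidate 2: 6^2 = 36; 6^4 ≡ 36^2 = 1296 ≡ 22; 6^8 ≡ 22^2 = 484 ≡ 29; 6^16 ≡ 29^2 = 841 ≡ 22; 6^32 ≡ 22^2 = 484 ≡ 29; 35 = 32 + 2 + 1, so 6^35 ≡ 29·36·6 ≡ 76 (mod 91)

1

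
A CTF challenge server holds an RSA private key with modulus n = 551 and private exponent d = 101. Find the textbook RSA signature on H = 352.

470

H^2 ≡ 352^2 = 123904 ≡ 480
H^4 ≡ 480^2 = 230400 ≡ 82
H^8 ≡ 82^2 = 6724 ≡ 112
H^16 ≡ 112^2 = 12544 ≡ 422
H^32 ≡ 422^2 = 178084 ≡ 111
H^64 ≡ 111^2 = 12321 ≡ 199
101 = 64 + 32 + 4 + 1, so H^101 ≡ 199·111·82·352 ≡ 470 (mod 551)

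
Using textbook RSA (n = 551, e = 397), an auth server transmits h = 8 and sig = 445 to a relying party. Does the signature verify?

sig^2 ≡ 445^2 = 198025 ≡ 216
sig^4 ≡ 216^2 = 46656 ≡ 372
sig^8 ≡ 372^2 = 138384 ≡ 83
sig^16 ≡ 83^2 = 6889 ≡ 277
sig^32 ≡ 277^2 = 76729 ≡ 140
sig^64 ≡ 140^2 = 19600 ≡ 315
sig^128 ≡ 315^2 = 99225 ≡ 45
sig^256 ≡ 45^2 = 2025 ≡ 372
397 = 256 + 128 + 8 + 4 + 1, so sig^397 ≡ 372·45·83·372·445 ≡ 8 (mod 551)
Since 8 equals the digest 8, verification succeeds.

verifies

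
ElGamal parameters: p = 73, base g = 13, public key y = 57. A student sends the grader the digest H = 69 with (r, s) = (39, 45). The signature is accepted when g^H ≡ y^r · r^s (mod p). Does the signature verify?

does not verify

Left side g^H mod p:
Squares mod 73: 13^1≡13, 13^2≡23, 13^4≡18, 13^8≡32, 13^16≡2, 13^32≡4, 13^64≡16
69 = 64 + 4 + 1, so 13^69 ≡ 16·18·13 ≡ 21 (mod 73)
Right side y^r · r^s mod p:
Squares mod 73: 57^1≡57, 57^2≡37, 57^4≡55, 57^8≡32, 57^16≡2, 57^32≡4
39 = 32 + 4 + 2 + 1, so 57^39 ≡ 4·55·37·57 ≡ 65 (mod 73)
Squares mod 73: 39^1≡39, 39^2≡61, 39^4≡71, 39^8≡4, 39^16≡16, 39^32≡37
45 = 32 + 8 + 4 + 1, so 39^45 ≡ 37·4·71·39 ≡ 63 (mod 73)
65·63 = 4095 ≡ 7 (mod 73)
21 ≠ 7, so verification fails.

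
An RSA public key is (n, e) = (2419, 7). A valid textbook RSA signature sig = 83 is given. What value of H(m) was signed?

sig^2 ≡ 83^2 = 6889 ≡ 2051
sig^4 ≡ 2051^2 = 4206601 ≡ 2379
7 = 4 + 2 + 1, so sig^7 ≡ 2379·2051·83 ≡ 165 (mod 2419)

165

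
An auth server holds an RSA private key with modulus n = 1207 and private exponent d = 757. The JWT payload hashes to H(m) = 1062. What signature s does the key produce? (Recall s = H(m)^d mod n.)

(H(m))^2 ≡ 1062^2 = 1127844 ≡ 506
(H(m))^4 ≡ 506^2 = 256036 ≡ 152
(H(m))^8 ≡ 152^2 = 23104 ≡ 171
(H(m))^16 ≡ 171^2 = 29241 ≡ 273
(H(m))^32 ≡ 273^2 = 74529 ≡ 902
(H(m))^64 ≡ 902^2 = 813604 ≡ 86
(H(m))^128 ≡ 86^2 = 7396 ≡ 154
(H(m))^256 ≡ 154^2 = 23716 ≡ 783
(H(m))^512 ≡ 783^2 = 613089 ≡ 1140
757 = 512 + 128 + 64 + 32 + 16 + 4 + 1, so (H(m))^757 ≡ 1140·154·86·902·273·152·1062 ≡ 706 (mod 1207)

706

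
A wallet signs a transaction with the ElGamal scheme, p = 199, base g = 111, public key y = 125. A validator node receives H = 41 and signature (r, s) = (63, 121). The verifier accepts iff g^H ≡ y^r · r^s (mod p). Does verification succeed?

fails

Left side g^H mod p:
111^41 mod 199 = 140
Right side y^r · r^s mod p:
125^63 mod 199 = 63
63^121 mod 199 = 1
63·1 = 63 ≡ 63 (mod 199)
140 ≠ 63, so verification fails.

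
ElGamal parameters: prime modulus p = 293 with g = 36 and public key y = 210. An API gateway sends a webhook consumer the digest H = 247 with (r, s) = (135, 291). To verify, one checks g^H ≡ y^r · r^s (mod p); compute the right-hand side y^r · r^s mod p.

115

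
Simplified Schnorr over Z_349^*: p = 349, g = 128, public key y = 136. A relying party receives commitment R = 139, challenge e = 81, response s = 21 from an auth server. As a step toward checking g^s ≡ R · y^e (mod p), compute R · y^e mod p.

136^2 = 18496 ≡ 348
136^4 ≡ 348^2 = 121104 ≡ 1
136^8 ≡ 1^2 = 1
136^16 ≡ 1^2 = 1
136^32 ≡ 1^2 = 1
136^64 ≡ 1^2 = 1
81 = 64 + 16 + 1, so 136^81 ≡ 1·1·136 ≡ 136 (mod 349)
R · y^e ≡ 139·136 = 18904 ≡ 58 (mod 349)

58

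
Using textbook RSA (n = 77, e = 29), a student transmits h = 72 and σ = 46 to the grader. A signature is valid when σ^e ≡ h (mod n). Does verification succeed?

passes

σ^29 mod 77 = 72
σ^29 mod 77 = 72 matches h.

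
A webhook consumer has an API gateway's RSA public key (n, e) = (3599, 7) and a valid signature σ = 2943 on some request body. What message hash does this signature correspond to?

510

σ^2 ≡ 2943^2 = 8661249 ≡ 2055
σ^4 ≡ 2055^2 = 4223025 ≡ 1398
7 = 4 + 2 + 1, so σ^7 ≡ 1398·2055·2943 ≡ 510 (mod 3599)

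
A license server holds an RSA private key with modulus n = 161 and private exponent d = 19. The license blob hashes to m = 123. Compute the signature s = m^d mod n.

4

m^2 ≡ 123^2 = 15129 ≡ 156
m^4 ≡ 156^2 = 24336 ≡ 25
m^8 ≡ 25^2 = 625 ≡ 142
m^16 ≡ 142^2 = 20164 ≡ 39
19 = 16 + 2 + 1, so m^19 ≡ 39·156·123 ≡ 4 (mod 161)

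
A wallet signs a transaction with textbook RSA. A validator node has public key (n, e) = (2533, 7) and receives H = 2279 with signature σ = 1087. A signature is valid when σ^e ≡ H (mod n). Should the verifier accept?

reject

Squares mod 2533: σ^1≡1087, σ^2≡1191, σ^4≡1
7 = 4 + 2 + 1, so σ^7 ≡ 1·1191·1087 ≡ 254 (mod 2533)
σ^7 mod 2533 = 254, but H = 2279.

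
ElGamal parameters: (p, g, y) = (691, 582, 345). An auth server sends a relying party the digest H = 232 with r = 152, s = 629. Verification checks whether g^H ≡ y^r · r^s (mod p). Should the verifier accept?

Left side g^H mod p:
582^2 = 338724 ≡ 134
582^4 ≡ 134^2 = 17956 ≡ 681
582^8 ≡ 681^2 = 463761 ≡ 100
582^16 ≡ 100^2 = 10000 ≡ 326
582^32 ≡ 326^2 = 106276 ≡ 553
582^64 ≡ 553^2 = 305809 ≡ 387
582^128 ≡ 387^2 = 149769 ≡ 513
232 = 128 + 64 + 32 + 8, so 582^232 ≡ 513·387·553·100 ≡ 134 (mod 691)
Right side y^r · r^s mod p:
345^2 = 119025 ≡ 173
345^4 ≡ 173^2 = 29929 ≡ 216
345^8 ≡ 216^2 = 46656 ≡ 359
345^16 ≡ 359^2 = 128881 ≡ 355
345^32 ≡ 355^2 = 126025 ≡ 263
345^64 ≡ 263^2 = 69169 ≡ 69
345^128 ≡ 69^2 = 4761 ≡ 615
152 = 128 + 16 + 8, so 345^152 ≡ 615·355·359 ≡ 618 (mod 691)
152^2 = 23104 ≡ 301
152^4 ≡ 301^2 = 90601 ≡ 80
152^8 ≡ 80^2 = 6400 ≡ 181
152^16 ≡ 181^2 = 32761 ≡ 284
152^32 ≡ 284^2 = 80656 ≡ 500
152^64 ≡ 500^2 = 250000 ≡ 549
152^128 ≡ 549^2 = 301401 ≡ 125
152^256 ≡ 125^2 = 15625 ≡ 423
152^512 ≡ 423^2 = 178929 ≡ 651
629 = 512 + 64 + 32 + 16 + 4 + 1, so 152^629 ≡ 651·549·500·284·80·152 ≡ 398 (mod 691)
618·398 = 245964 ≡ 659 (mod 691)
134 ≠ 659, so verification fails.

reject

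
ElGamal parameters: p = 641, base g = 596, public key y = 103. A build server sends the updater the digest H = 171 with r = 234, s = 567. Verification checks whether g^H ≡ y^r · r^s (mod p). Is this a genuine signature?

genuine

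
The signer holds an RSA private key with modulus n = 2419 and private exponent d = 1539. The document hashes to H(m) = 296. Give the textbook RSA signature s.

(H(m))^2 ≡ 296^2 = 87616 ≡ 532
(H(m))^4 ≡ 532^2 = 283024 ≡ 1
(H(m))^8 ≡ 1^2 = 1
(H(m))^16 ≡ 1^2 = 1
(H(m))^32 ≡ 1^2 = 1
(H(m))^64 ≡ 1^2 = 1
(H(m))^128 ≡ 1^2 = 1
(H(m))^256 ≡ 1^2 = 1
(H(m))^512 ≡ 1^2 = 1
(H(m))^1024 ≡ 1^2 = 1
1539 = 1024 + 512 + 2 + 1, so (H(m))^1539 ≡ 1·1·532·296 ≡ 237 (mod 2419)

237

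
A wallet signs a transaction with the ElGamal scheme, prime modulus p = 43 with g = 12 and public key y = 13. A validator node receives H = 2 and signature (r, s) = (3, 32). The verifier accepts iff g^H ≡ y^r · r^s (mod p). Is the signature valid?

invalid

Left side g^H mod p:
Squares mod 43: 12^1≡12, 12^2≡15
12^2 ≡ 15 (mod 43)
Right side y^r · r^s mod p:
Squares mod 43: 13^1≡13, 13^2≡40
3 = 2 + 1, so 13^3 ≡ 40·13 ≡ 4 (mod 43)
Squares mod 43: 3^1≡3, 3^2≡9, 3^4≡38, 3^8≡25, 3^16≡23, 3^32≡13
3^32 ≡ 13 (mod 43)
4·13 = 52 ≡ 9 (mod 43)
15 ≠ 9, so verification fails.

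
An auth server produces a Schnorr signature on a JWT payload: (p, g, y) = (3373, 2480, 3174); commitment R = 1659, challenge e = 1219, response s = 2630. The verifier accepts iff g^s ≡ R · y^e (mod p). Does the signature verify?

verifies

g^s mod p:
Squares mod 3373: 2480^1≡2480, 2480^2≡1421, 2480^4≡2187, 2480^8≡55, 2480^16≡3025, 2480^32≡3049, 2480^64≡413, 2480^128≡1919, 2480^256≡2618, 2480^512≡3361, 2480^1024≡144, 2480^2048≡498
2630 = 2048 + 512 + 64 + 4 + 2, so 2480^2630 ≡ 498·3361·413·2187·1421 ≡ 1957 (mod 3373)
R · y^e mod p:
Squares mod 3373: 3174^1≡3174, 3174^2≡2498, 3174^4≡3327, 3174^8≡2116, 3174^16≡1485, 3174^32≡2656, 3174^64≡1393, 3174^128≡974, 3174^256≡863, 3174^512≡2709, 3174^1024≡2406
1219 = 1024 + 128 + 64 + 2 + 1, so 3174^1219 ≡ 2406·974·1393·2498·3174 ≡ 1646 (mod 3373)
1659·1646 = 2730714 ≡ 1957 (mod 3373)
1957 ≡ 1957 (mod 3373); signature holds.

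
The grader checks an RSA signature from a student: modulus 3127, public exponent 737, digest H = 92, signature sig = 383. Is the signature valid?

invalid

sig^2 ≡ 383^2 = 146689 ≡ 2847
sig^4 ≡ 2847^2 = 8105409 ≡ 225
sig^8 ≡ 225^2 = 50625 ≡ 593
sig^16 ≡ 593^2 = 351649 ≡ 1425
sig^32 ≡ 1425^2 = 2030625 ≡ 1202
sig^64 ≡ 1202^2 = 1444804 ≡ 130
sig^128 ≡ 130^2 = 16900 ≡ 1265
sig^256 ≡ 1265^2 = 1600225 ≡ 2328
sig^512 ≡ 2328^2 = 5419584 ≡ 493
737 = 512 + 128 + 64 + 32 + 1, so sig^737 ≡ 493·1265·130·1202·383 ≡ 3035 (mod 3127)
3035 ≠ 92, so verification fails.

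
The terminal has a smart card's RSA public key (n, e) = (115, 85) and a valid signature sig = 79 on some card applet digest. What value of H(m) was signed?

sig^2 ≡ 79^2 = 6241 ≡ 31
sig^4 ≡ 31^2 = 961 ≡ 41
sig^8 ≡ 41^2 = 1681 ≡ 71
sig^16 ≡ 71^2 = 5041 ≡ 96
sig^32 ≡ 96^2 = 9216 ≡ 16
sig^64 ≡ 16^2 = 256 ≡ 26
85 = 64 + 16 + 4 + 1, so sig^85 ≡ 26·96·41·79 ≡ 44 (mod 115)

44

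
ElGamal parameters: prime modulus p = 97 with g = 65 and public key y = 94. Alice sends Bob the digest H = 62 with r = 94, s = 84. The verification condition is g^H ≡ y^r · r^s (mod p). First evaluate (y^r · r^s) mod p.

94^2 = 8836 ≡ 9
94^4 ≡ 9^2 = 81
94^8 ≡ 81^2 = 6561 ≡ 62
94^16 ≡ 62^2 = 3844 ≡ 61
94^32 ≡ 61^2 = 3721 ≡ 35
94^64 ≡ 35^2 = 1225 ≡ 61
94 = 64 + 16 + 8 + 4 + 2, so 94^94 ≡ 61·61·62·81·9 ≡ 54 (mod 97)
94^2 = 8836 ≡ 9
94^4 ≡ 9^2 = 81
94^8 ≡ 81^2 = 6561 ≡ 62
94^16 ≡ 62^2 = 3844 ≡ 61
94^32 ≡ 61^2 = 3721 ≡ 35
94^64 ≡ 35^2 = 1225 ≡ 61
84 = 64 + 16 + 4, so 94^84 ≡ 61·61·81 ≡ 22 (mod 97)
y^r · r^s ≡ 54·22 = 1188 ≡ 24 (mod 97)

24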